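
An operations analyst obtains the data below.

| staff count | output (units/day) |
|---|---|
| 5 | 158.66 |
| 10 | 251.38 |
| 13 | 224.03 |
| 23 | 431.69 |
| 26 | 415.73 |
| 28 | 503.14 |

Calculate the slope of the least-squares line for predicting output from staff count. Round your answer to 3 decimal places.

n = 6, Σx = 105, Σy = 1984.63, Σxy = 41045.26, Σx² = 2283
Sxx = Σx² − (Σx)²/n = 2283 − 1837.5 = 445.5
Sxy = Σxy − (Σx)(Σy)/n = 41045.26 − 34731.025 = 6314.235
b = Sxy/Sxx = 6314.235/445.5 = 14.173367

14.173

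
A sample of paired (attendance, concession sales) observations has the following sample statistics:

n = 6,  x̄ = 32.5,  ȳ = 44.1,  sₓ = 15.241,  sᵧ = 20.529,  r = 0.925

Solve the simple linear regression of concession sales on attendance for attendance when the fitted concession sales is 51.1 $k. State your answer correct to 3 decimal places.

38.118

b = r · sᵧ/sₓ = 0.925 · 20.529/15.241 = 1.245937
a = ȳ − b·x̄ = 44.1 − 1.245937·32.5 = 3.607049
Set a + b·x = 51.1: x = (51.1 − 3.607049) / 1.245937 = 38.118262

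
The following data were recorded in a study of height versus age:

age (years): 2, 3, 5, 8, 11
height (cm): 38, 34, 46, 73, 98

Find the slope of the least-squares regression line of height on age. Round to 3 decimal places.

n = 5, Σx = 29, Σy = 289, Σxy = 2070, Σx² = 223
Sxx = Σx² − (Σx)²/n = 223 − 168.2 = 54.8
Sxy = Σxy − (Σx)(Σy)/n = 2070 − 1676.2 = 393.8
b = Sxy/Sxx = 393.8/54.8 = 7.186131

7.186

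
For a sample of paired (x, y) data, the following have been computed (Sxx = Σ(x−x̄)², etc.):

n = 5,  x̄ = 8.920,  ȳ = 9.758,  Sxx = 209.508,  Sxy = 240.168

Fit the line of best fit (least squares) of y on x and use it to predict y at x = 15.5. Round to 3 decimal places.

b = Sxy/Sxx = 240.168/209.508 = 1.146343
a = ȳ − b·x̄ = 9.758 − 1.146343·8.92 = -0.467378
ŷ(15.5) = a + b·15.5 = -0.467378 + 1.146343·15.5 = 17.300936

17.301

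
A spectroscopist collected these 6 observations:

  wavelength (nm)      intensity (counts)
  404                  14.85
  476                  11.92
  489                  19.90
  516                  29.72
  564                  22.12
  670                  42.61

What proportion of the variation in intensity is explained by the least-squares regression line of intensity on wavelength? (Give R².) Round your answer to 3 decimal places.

n = 6, Σx = 3119, Σy = 141.12, Σxy = 77764.32, Σx² = 1662165, Σy² = 3946.8038
Sxx = Σx² − (Σx)²/n = 1662165 − 1621360.166667 = 40804.833333
Sxy = Σxy − (Σx)(Σy)/n = 77764.32 − 73358.88 = 4405.44
Syy = Σy² − (Σy)²/n = 3946.8038 − 3319.1424 = 627.6614
R² = Sxy²/(Sxx·Syy) = (4405.44)²/(40804.833333·627.6614) = 0.757777

0.758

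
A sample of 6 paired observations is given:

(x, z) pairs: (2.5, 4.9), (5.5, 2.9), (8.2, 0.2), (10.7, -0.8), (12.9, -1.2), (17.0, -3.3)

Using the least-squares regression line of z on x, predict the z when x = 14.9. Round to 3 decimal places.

-2.582

n = 6, Σx = 56.8, Σy = 2.7, Σxy = -50.3, Σx² = 673.64
Sxx = Σx² − (Σx)²/n = 673.64 − 537.706667 = 135.933333
Sxy = Σxy − (Σx)(Σy)/n = -50.3 − 25.56 = -75.86
b = Sxy/Sxx = -75.86/135.933333 = -0.558068
a = ȳ − b·x̄ = 0.45 − (-0.558068)·9.466667 = 5.733041
ŷ(14.9) = a + b·14.9 = 5.733041 + (-0.558068)·14.9 = -2.582168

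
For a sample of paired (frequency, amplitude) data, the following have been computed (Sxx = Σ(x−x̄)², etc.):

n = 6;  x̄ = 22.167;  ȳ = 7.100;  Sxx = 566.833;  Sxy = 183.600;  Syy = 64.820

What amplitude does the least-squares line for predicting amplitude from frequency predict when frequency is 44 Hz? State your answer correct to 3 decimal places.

14.172

b = Sxy/Sxx = 183.6/566.833 = 0.323905
a = ȳ − b·x̄ = 7.1 − 0.323905·22.167 = -0.080000
ŷ(44) = a + b·44 = -0.080000 + 0.323905·44 = 14.171816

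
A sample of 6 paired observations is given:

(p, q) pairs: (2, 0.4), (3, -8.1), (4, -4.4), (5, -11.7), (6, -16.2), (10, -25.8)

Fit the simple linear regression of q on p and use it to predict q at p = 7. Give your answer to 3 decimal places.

n = 6, Σx = 30, Σy = -65.8, Σxy = -454.8, Σx² = 190
Sxx = Σx² − (Σx)²/n = 190 − 150 = 40
Sxy = Σxy − (Σx)(Σy)/n = -454.8 − (-329) = -125.8
b = Sxy/Sxx = -125.8/40 = -3.145
a = ȳ − b·x̄ = -10.966667 − (-3.145)·5 = 4.758333
ŷ(7) = a + b·7 = 4.758333 + (-3.145)·7 = -17.256667

-17.257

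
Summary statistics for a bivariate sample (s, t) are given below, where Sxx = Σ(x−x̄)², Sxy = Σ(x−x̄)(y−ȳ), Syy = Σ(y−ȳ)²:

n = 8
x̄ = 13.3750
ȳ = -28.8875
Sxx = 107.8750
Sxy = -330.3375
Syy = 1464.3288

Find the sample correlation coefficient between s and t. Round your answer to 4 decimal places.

-0.8311

r = Sxy/√(Sxx·Syy) = -330.3375/√(157964.4693) = -330.3375/397.447442 = -0.831148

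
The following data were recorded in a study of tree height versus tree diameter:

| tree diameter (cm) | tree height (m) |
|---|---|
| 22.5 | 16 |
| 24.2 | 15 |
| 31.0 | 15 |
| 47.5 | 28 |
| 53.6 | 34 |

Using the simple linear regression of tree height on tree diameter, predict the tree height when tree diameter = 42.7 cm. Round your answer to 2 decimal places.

n = 5, Σx = 178.8, Σy = 108, Σxy = 4340.4, Σx² = 7182.1
Sxx = Σx² − (Σx)²/n = 7182.1 − 6393.888 = 788.212
Sxy = Σxy − (Σx)(Σy)/n = 4340.4 − 3862.08 = 478.32
b = Sxy/Sxx = 478.32/788.212 = 0.606842
a = ȳ − b·x̄ = 21.6 − 0.606842·35.76 = -0.100663
ŷ(42.7) = a + b·42.7 = -0.100663 + 0.606842·42.7 = 25.811482

25.81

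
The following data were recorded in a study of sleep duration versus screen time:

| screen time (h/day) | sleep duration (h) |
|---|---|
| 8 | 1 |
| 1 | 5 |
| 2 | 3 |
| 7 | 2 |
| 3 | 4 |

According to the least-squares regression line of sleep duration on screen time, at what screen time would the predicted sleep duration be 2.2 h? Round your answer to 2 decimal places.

n = 5, Σx = 21, Σy = 15, Σxy = 45, Σx² = 127
Sxx = Σx² − (Σx)²/n = 127 − 88.2 = 38.8
Sxy = Σxy − (Σx)(Σy)/n = 45 − 63 = -18
b = Sxy/Sxx = -18/38.8 = -0.463918
a = ȳ − b·x̄ = 3 − (-0.463918)·4.2 = 4.948454
Set a + b·x = 2.2: x = (2.2 − 4.948454) / (-0.463918) = 5.924444

5.92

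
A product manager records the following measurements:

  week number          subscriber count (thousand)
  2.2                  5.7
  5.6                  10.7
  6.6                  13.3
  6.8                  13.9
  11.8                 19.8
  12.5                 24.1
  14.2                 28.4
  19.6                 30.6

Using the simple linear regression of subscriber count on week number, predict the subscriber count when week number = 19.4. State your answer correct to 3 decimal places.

n = 8, Σx = 79.3, Σy = 146.5, Σxy = 1792.69, Σx² = 1007.29
Sxx = Σx² − (Σx)²/n = 1007.29 − 786.06125 = 221.22875
Sxy = Σxy − (Σx)(Σy)/n = 1792.69 − 1452.18125 = 340.50875
b = Sxy/Sxx = 340.50875/221.22875 = 1.539170
a = ȳ − b·x̄ = 18.3125 − 1.539170·9.9125 = 3.055473
ŷ(19.4) = a + b·19.4 = 3.055473 + 1.539170·19.4 = 32.915379

32.915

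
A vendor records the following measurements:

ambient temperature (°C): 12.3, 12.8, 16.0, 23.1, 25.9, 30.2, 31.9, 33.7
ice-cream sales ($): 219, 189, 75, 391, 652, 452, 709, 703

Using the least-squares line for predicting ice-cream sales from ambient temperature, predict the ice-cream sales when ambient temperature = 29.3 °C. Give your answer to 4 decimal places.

579.8422

n = 8, Σx = 185.9, Σy = 3390, Σxy = 92190.4, Σx² = 4840.89
Sxx = Σx² − (Σx)²/n = 4840.89 − 4319.85125 = 521.03875
Sxy = Σxy − (Σx)(Σy)/n = 92190.4 − 78775.125 = 13415.275
b = Sxy/Sxx = 13415.275/521.03875 = 25.747173
a = ȳ − b·x̄ = 423.75 − 25.747173·23.2375 = -174.549940
ŷ(29.3) = a + b·29.3 = -174.549940 + 25.747173·29.3 = 579.842238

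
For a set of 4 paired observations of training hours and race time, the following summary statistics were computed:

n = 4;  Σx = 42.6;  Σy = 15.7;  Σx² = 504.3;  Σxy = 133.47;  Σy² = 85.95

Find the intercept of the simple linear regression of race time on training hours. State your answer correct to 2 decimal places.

11.02

Sxx = Σx² − (Σx)²/n = 504.3 − 453.69 = 50.61
Sxy = Σxy − (Σx)(Σy)/n = 133.47 − 167.205 = -33.735
b = Sxy/Sxx = -33.735/50.61 = -0.666568
a = ȳ − b·x̄ = 3.925 − (-0.666568)·10.65 = 11.023948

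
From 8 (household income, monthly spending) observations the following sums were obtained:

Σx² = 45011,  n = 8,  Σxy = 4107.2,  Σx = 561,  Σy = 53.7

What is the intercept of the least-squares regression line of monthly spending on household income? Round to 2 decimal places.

Sxx = Σx² − (Σx)²/n = 45011 − 39340.125 = 5670.875
Sxy = Σxy − (Σx)(Σy)/n = 4107.2 − 3765.7125 = 341.4875
b = Sxy/Sxx = 341.4875/5670.875 = 0.060218
a = ȳ − b·x̄ = 6.7125 − 0.060218·70.125 = 2.489728

2.49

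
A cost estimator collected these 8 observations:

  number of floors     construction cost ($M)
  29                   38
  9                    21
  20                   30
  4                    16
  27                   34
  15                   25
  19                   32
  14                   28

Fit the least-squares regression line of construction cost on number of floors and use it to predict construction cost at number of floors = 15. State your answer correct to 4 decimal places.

n = 8, Σx = 137, Σy = 224, Σxy = 4248, Σx² = 2849
Sxx = Σx² − (Σx)²/n = 2849 − 2346.125 = 502.875
Sxy = Σxy − (Σx)(Σy)/n = 4248 − 3836 = 412
b = Sxy/Sxx = 412/502.875 = 0.819289
a = ȳ − b·x̄ = 28 − 0.819289·17.125 = 13.969674
ŷ(15) = a + b·15 = 13.969674 + 0.819289·15 = 26.259011

26.2590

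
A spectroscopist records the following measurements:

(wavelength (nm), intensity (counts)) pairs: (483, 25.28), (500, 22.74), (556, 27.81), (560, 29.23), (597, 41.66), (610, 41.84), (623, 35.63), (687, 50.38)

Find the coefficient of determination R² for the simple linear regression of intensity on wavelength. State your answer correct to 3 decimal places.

0.859

n = 8, Σx = 4616, Σy = 274.57, Σxy = 162613.37, Σx² = 2694632, Σy² = 10077.7575
Sxx = Σx² − (Σx)²/n = 2694632 − 2663432 = 31200
Sxy = Σxy − (Σx)(Σy)/n = 162613.37 − 158426.89 = 4186.48
Syy = Σy² − (Σy)²/n = 10077.7575 − 9423.585612 = 654.171888
R² = Sxy²/(Sxx·Syy) = (4186.48)²/(31200·654.171888) = 0.858720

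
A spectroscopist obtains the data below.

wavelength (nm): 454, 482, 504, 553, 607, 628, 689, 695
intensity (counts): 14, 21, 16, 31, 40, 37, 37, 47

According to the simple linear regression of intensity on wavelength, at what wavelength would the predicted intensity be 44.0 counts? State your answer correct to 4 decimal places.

n = 8, Σx = 4612, Σy = 243, Σxy = 147359, Σx² = 2718844
Sxx = Σx² − (Σx)²/n = 2718844 − 2658818 = 60026
Sxy = Σxy − (Σx)(Σy)/n = 147359 − 140089.5 = 7269.5
b = Sxy/Sxx = 7269.5/60026 = 0.121106
a = ȳ − b·x̄ = 30.375 − 0.121106·576.5 = -39.442525
Set a + b·x = 44.0: x = (44.0 − (-39.442525)) / 0.121106 = 689.004883

689.0049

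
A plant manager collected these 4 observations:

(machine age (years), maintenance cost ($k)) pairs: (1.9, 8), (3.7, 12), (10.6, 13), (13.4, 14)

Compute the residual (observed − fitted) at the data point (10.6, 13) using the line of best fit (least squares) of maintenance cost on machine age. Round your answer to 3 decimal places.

n = 4, Σx = 29.6, Σy = 47, Σxy = 385, Σx² = 309.22
Sxx = Σx² − (Σx)²/n = 309.22 − 219.04 = 90.18
Sxy = Σxy − (Σx)(Σy)/n = 385 − 347.8 = 37.2
b = Sxy/Sxx = 37.2/90.18 = 0.412508
a = ȳ − b·x̄ = 11.75 − 0.412508·7.4 = 8.697438
ŷ(10.6) = 8.697438 + 0.412508·10.6 = 13.070027
residual = y − ŷ = 13 − 13.070027 = -0.070027

-0.070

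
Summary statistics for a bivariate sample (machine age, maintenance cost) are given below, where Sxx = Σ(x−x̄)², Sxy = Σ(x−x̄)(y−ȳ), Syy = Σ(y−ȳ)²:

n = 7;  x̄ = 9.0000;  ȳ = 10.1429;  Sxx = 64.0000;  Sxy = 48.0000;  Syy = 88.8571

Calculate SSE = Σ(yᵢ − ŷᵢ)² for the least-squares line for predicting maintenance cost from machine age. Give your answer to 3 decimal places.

52.857

b = Sxy/Sxx = 48/64 = 0.75
SSE = Syy − b·Sxy = 88.8571 − 0.75·48 = 52.8571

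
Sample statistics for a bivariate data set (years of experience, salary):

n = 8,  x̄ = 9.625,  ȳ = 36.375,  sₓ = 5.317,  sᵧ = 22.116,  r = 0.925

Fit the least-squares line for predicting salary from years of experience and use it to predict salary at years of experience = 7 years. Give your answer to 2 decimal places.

26.28

b = r · sᵧ/sₓ = 0.925 · 22.116/5.317 = 3.847527
a = ȳ − b·x̄ = 36.375 − 3.847527·9.625 = -0.657445
ŷ(7) = a + b·7 = -0.657445 + 3.847527·7 = 26.275242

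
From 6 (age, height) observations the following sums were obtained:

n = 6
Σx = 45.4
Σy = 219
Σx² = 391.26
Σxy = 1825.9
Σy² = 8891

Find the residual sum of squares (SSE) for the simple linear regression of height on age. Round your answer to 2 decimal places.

300.57

Sxx = Σx² − (Σx)²/n = 391.26 − 343.526667 = 47.733333
Sxy = Σxy − (Σx)(Σy)/n = 1825.9 − 1657.1 = 168.8
Syy = Σy² − (Σy)²/n = 8891 − 7993.5 = 897.5
b = Sxy/Sxx = 168.8/47.733333 = 3.536313
SSE = Syy − b·Sxy = 897.5 − 3.536313·168.8 = 300.570391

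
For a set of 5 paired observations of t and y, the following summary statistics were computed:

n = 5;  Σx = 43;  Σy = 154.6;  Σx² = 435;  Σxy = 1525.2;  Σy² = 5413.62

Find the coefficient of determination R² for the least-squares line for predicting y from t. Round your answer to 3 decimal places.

Sxx = Σx² − (Σx)²/n = 435 − 369.8 = 65.2
Sxy = Σxy − (Σx)(Σy)/n = 1525.2 − 1329.56 = 195.64
Syy = Σy² − (Σy)²/n = 5413.62 − 4780.232 = 633.388
R² = Sxy²/(Sxx·Syy) = (195.64)²/(65.2·633.388) = 0.926825

0.927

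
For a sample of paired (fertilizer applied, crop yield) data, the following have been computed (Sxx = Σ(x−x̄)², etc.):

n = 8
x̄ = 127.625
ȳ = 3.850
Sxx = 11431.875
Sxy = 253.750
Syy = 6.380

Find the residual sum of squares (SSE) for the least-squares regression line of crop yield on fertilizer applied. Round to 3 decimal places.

0.748

b = Sxy/Sxx = 253.75/11431.875 = 0.022197
SSE = Syy − b·Sxy = 6.38 − 0.022197·253.75 = 0.747585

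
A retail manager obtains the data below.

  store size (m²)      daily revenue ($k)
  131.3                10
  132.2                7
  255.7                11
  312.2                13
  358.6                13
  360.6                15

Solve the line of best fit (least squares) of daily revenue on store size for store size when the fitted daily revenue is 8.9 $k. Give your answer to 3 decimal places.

151.496

n = 6, Σx = 1550.6, Σy = 69, Σxy = 19180.5, Σx² = 456194.18
Sxx = Σx² − (Σx)²/n = 456194.18 − 400726.726667 = 55467.453333
Sxy = Σxy − (Σx)(Σy)/n = 19180.5 − 17831.9 = 1348.6
b = Sxy/Sxx = 1348.6/55467.453333 = 0.024313
a = ȳ − b·x̄ = 11.5 − 0.024313·258.433333 = 5.216618
Set a + b·x = 8.9: x = (8.9 − 5.216618) / 0.024313 = 151.496229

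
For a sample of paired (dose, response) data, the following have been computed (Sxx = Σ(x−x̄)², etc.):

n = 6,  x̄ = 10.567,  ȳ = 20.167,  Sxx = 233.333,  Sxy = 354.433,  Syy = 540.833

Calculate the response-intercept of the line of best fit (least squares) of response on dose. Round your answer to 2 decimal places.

b = Sxy/Sxx = 354.433/233.333 = 1.519001
a = ȳ − b·x̄ = 20.167 − 1.519001·10.567 = 4.115719

4.12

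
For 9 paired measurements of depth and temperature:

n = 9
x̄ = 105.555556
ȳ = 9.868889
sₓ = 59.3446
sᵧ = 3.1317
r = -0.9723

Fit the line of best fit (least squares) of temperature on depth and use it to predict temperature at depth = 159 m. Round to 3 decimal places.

7.127

b = r · sᵧ/sₓ = -0.9723 · 3.1317/59.3446 = -0.051310
a = ȳ − b·x̄ = 9.868889 − (-0.051310)·105.555556 = 15.284910
ŷ(159) = a + b·159 = 15.284910 + (-0.051310)·159 = 7.126672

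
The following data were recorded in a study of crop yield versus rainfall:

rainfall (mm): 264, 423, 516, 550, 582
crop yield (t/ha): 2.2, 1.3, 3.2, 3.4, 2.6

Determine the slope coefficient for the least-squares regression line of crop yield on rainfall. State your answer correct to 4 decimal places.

n = 5, Σx = 2335, Σy = 12.7, Σxy = 6165.1, Σx² = 1156105
Sxx = Σx² − (Σx)²/n = 1156105 − 1090445 = 65660
Sxy = Σxy − (Σx)(Σy)/n = 6165.1 − 5930.9 = 234.2
b = Sxy/Sxx = 234.2/65660 = 0.003567

0.0036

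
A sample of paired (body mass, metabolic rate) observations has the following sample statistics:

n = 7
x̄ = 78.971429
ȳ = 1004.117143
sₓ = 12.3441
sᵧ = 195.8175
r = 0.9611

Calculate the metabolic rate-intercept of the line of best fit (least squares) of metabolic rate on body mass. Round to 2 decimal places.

b = r · sᵧ/sₓ = 0.9611 · 195.8175/12.3441 = 15.246166
a = ȳ − b·x̄ = 1004.117143 − 15.246166·78.971429 = -199.894383

-199.89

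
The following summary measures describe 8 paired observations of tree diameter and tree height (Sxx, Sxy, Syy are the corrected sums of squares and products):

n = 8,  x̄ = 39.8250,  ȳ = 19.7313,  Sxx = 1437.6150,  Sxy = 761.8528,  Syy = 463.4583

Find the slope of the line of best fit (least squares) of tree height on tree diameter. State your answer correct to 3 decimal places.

b = Sxy/Sxx = 761.8528/1437.615 = 0.529942

0.530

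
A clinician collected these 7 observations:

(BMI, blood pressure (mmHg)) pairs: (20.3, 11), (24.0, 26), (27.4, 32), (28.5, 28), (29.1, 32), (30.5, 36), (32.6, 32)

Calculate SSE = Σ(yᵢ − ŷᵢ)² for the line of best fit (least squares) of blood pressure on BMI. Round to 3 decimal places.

n = 7, Σx = 192.4, Σy = 197, Σxy = 5594.5, Σx² = 5390.92, Σy² = 5949
Sxx = Σx² − (Σx)²/n = 5390.92 − 5288.251429 = 102.668571
Sxy = Σxy − (Σx)(Σy)/n = 5594.5 − 5414.685714 = 179.814286
Syy = Σy² − (Σy)²/n = 5949 − 5544.142857 = 404.857143
b = Sxy/Sxx = 179.814286/102.668571 = 1.751405
SSE = Syy − b·Sxy = 404.857143 − 1.751405·179.814286 = 89.929440

89.929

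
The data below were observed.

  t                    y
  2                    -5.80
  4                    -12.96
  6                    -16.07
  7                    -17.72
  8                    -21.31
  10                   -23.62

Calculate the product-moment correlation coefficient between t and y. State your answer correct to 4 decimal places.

-0.9846

n = 6, Σx = 37, Σy = -97.48, Σxy = -690.58, Σx² = 269, Σy² = 1785.8654
Sxx = Σx² − (Σx)²/n = 269 − 228.166667 = 40.833333
Sxy = Σxy − (Σx)(Σy)/n = -690.58 − (-601.126667) = -89.453333
Syy = Σy² − (Σy)²/n = 1785.8654 − 1583.725067 = 202.140333
r = Sxy/√(Sxx·Syy) = -89.453333/√(8254.063611) = -89.453333/90.851877 = -0.984606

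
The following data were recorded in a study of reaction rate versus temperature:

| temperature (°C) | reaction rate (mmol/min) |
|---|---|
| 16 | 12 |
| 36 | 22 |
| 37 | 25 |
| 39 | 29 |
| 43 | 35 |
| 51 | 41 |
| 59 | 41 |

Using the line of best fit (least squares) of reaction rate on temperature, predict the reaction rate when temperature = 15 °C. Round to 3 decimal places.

n = 7, Σx = 281, Σy = 205, Σxy = 9055, Σx² = 12373
Sxx = Σx² − (Σx)²/n = 12373 − 11280.142857 = 1092.857143
Sxy = Σxy − (Σx)(Σy)/n = 9055 − 8229.285714 = 825.714286
b = Sxy/Sxx = 825.714286/1092.857143 = 0.755556
a = ȳ − b·x̄ = 29.285714 − 0.755556·40.142857 = -1.044444
ŷ(15) = a + b·15 = -1.044444 + 0.755556·15 = 10.288889

10.289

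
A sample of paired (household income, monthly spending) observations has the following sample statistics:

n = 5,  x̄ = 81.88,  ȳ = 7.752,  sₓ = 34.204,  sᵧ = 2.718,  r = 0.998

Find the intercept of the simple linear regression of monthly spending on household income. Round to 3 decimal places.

b = r · sᵧ/sₓ = 0.998 · 2.718/34.204 = 0.079305
a = ȳ − b·x̄ = 7.752 − 0.079305·81.88 = 1.258469

1.258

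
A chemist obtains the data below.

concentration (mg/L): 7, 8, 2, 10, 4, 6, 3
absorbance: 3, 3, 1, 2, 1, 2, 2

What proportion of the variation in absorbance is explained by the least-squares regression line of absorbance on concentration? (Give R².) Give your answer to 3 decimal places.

n = 7, Σx = 40, Σy = 14, Σxy = 89, Σx² = 278, Σy² = 32
Sxx = Σx² − (Σx)²/n = 278 − 228.571429 = 49.428571
Sxy = Σxy − (Σx)(Σy)/n = 89 − 80 = 9
Syy = Σy² − (Σy)²/n = 32 − 28 = 4
R² = Sxy²/(Sxx·Syy) = (9)²/(49.428571·4) = 0.409682

0.410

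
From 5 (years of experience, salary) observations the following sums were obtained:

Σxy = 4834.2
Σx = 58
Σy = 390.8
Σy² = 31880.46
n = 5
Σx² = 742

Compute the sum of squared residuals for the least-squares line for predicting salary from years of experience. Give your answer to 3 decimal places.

Sxx = Σx² − (Σx)²/n = 742 − 672.8 = 69.2
Sxy = Σxy − (Σx)(Σy)/n = 4834.2 − 4533.28 = 300.92
Syy = Σy² − (Σy)²/n = 31880.46 − 30544.928 = 1335.532
b = Sxy/Sxx = 300.92/69.2 = 4.348555
SSE = Syy − b·Sxy = 1335.532 − 4.348555·300.92 = 26.964855

26.965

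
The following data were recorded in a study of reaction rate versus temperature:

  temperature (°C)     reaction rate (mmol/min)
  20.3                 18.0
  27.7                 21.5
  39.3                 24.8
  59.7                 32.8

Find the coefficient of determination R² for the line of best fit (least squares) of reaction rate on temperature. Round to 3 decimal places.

n = 4, Σx = 147, Σy = 97.1, Σxy = 3893.75, Σx² = 6287.96, Σy² = 2477.13
Sxx = Σx² − (Σx)²/n = 6287.96 − 5402.25 = 885.71
Sxy = Σxy − (Σx)(Σy)/n = 3893.75 − 3568.425 = 325.325
Syy = Σy² − (Σy)²/n = 2477.13 − 2357.1025 = 120.0275
R² = Sxy²/(Sxx·Syy) = (325.325)²/(885.71·120.0275) = 0.995549

0.996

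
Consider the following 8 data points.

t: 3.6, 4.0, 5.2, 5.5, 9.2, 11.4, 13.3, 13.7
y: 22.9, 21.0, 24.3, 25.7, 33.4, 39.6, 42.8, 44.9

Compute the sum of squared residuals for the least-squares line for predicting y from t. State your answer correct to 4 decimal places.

5.8518

n = 8, Σx = 65.9, Σy = 254.6, Σxy = 2377.24, Σx² = 665.43, Σy² = 8747.96
Sxx = Σx² − (Σx)²/n = 665.43 − 542.85125 = 122.57875
Sxy = Σxy − (Σx)(Σy)/n = 2377.24 − 2097.2675 = 279.9725
Syy = Σy² − (Σy)²/n = 8747.96 − 8102.645 = 645.315
b = Sxy/Sxx = 279.9725/122.57875 = 2.284021
SSE = Syy − b·Sxy = 645.315 − 2.284021·279.9725 = 5.851792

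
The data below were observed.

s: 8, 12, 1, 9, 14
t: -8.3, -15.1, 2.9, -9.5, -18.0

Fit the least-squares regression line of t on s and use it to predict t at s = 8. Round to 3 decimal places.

n = 5, Σx = 44, Σy = -48, Σxy = -582.2, Σx² = 486
Sxx = Σx² − (Σx)²/n = 486 − 387.2 = 98.8
Sxy = Σxy − (Σx)(Σy)/n = -582.2 − (-422.4) = -159.8
b = Sxy/Sxx = -159.8/98.8 = -1.617409
a = ȳ − b·x̄ = -9.6 − (-1.617409)·8.8 = 4.633198
ŷ(8) = a + b·8 = 4.633198 + (-1.617409)·8 = -8.306073

-8.306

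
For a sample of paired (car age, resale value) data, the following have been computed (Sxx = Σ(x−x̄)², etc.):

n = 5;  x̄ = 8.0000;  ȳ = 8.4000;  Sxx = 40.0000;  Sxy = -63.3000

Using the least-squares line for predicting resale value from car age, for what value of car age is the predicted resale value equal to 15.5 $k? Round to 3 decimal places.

b = Sxy/Sxx = -63.3/40 = -1.5825
a = ȳ − b·x̄ = 8.4 − (-1.5825)·8 = 21.06
Set a + b·x = 15.5: x = (15.5 − 21.06) / (-1.5825) = 3.513428

3.513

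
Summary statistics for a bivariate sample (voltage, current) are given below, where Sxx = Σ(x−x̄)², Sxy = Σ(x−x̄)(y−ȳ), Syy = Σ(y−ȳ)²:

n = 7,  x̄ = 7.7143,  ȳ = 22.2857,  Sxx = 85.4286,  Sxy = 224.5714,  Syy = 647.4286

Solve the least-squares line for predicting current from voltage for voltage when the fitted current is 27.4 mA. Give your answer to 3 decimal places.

b = Sxy/Sxx = 224.5714/85.4286 = 2.628761
a = ȳ − b·x̄ = 22.2857 − 2.628761·7.7143 = 2.006646
Set a + b·x = 27.4: x = (27.4 − 2.006646) / 2.628761 = 9.659817

9.660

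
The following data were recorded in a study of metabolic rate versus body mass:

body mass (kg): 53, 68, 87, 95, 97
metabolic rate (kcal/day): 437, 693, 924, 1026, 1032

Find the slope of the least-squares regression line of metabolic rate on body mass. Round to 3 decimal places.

n = 5, Σx = 400, Σy = 4112, Σxy = 348247, Σx² = 33436
Sxx = Σx² − (Σx)²/n = 33436 − 32000 = 1436
Sxy = Σxy − (Σx)(Σy)/n = 348247 − 328960 = 19287
b = Sxy/Sxx = 19287/1436 = 13.431058

13.431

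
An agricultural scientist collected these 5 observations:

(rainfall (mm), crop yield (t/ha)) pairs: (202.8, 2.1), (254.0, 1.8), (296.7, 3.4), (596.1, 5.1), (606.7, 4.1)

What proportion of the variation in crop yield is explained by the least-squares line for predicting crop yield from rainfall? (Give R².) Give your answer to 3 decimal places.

0.808

n = 5, Σx = 1956.3, Σy = 16.5, Σxy = 7419.44, Σx² = 917094.83, Σy² = 62.03
Sxx = Σx² − (Σx)²/n = 917094.83 − 765421.938 = 151672.892
Sxy = Σxy − (Σx)(Σy)/n = 7419.44 − 6455.79 = 963.65
Syy = Σy² − (Σy)²/n = 62.03 − 54.45 = 7.58
R² = Sxy²/(Sxx·Syy) = (963.65)²/(151672.892·7.58) = 0.807721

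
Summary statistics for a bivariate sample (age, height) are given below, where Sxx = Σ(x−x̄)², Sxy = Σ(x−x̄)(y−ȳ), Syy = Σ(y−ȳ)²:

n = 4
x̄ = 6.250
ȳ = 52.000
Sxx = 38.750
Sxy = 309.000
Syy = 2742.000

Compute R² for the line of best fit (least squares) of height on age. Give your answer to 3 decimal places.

R² = Sxy²/(Sxx·Syy) = (309)²/(38.75·2742) = 0.898624

0.899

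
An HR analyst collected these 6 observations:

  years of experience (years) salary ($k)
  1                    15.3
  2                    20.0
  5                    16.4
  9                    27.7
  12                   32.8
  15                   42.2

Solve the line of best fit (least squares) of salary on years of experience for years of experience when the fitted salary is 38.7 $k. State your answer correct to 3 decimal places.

n = 6, Σx = 44, Σy = 154.4, Σxy = 1413.2, Σx² = 480
Sxx = Σx² − (Σx)²/n = 480 − 322.666667 = 157.333333
Sxy = Σxy − (Σx)(Σy)/n = 1413.2 − 1132.266667 = 280.933333
b = Sxy/Sxx = 280.933333/157.333333 = 1.785593
a = ȳ − b·x̄ = 25.733333 − 1.785593·7.333333 = 12.638983
Set a + b·x = 38.7: x = (38.7 − 12.638983) / 1.785593 = 14.595159

14.595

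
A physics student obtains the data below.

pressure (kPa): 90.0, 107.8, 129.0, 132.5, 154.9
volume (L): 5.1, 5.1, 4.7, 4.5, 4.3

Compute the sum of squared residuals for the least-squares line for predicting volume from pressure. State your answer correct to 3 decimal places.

0.045

n = 5, Σx = 614.2, Σy = 23.7, Σxy = 2877.4, Σx² = 77912.1, Σy² = 112.85
Sxx = Σx² − (Σx)²/n = 77912.1 − 75448.328 = 2463.772
Sxy = Σxy − (Σx)(Σy)/n = 2877.4 − 2911.308 = -33.908
Syy = Σy² − (Σy)²/n = 112.85 − 112.338 = 0.512
b = Sxy/Sxx = -33.908/2463.772 = -0.013763
SSE = Syy − b·Sxy = 0.512 − (-0.013763)·(-33.908) = 0.045337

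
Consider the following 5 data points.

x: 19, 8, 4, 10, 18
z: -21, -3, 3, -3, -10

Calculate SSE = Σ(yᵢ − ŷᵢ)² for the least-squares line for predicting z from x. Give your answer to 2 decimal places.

n = 5, Σx = 59, Σy = -34, Σxy = -621, Σx² = 865, Σy² = 568
Sxx = Σx² − (Σx)²/n = 865 − 696.2 = 168.8
Sxy = Σxy − (Σx)(Σy)/n = -621 − (-401.2) = -219.8
Syy = Σy² − (Σy)²/n = 568 − 231.2 = 336.8
b = Sxy/Sxx = -219.8/168.8 = -1.302133
SSE = Syy − b·Sxy = 336.8 − (-1.302133)·(-219.8) = 50.591232

50.59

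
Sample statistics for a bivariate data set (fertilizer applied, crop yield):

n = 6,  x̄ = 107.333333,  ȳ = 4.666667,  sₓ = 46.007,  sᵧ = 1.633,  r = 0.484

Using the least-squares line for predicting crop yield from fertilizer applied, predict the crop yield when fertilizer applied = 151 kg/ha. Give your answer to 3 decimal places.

b = r · sᵧ/sₓ = 0.484 · 1.633/46.007 = 0.017179
a = ȳ − b·x̄ = 4.666667 − 0.017179·107.333333 = 2.822746
ŷ(151) = a + b·151 = 2.822746 + 0.017179·151 = 5.416834

5.417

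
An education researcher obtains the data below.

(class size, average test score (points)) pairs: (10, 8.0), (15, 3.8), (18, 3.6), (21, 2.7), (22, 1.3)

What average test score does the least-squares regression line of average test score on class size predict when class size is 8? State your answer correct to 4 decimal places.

n = 5, Σx = 86, Σy = 19.4, Σxy = 287.1, Σx² = 1574
Sxx = Σx² − (Σx)²/n = 1574 − 1479.2 = 94.8
Sxy = Σxy − (Σx)(Σy)/n = 287.1 − 333.68 = -46.58
b = Sxy/Sxx = -46.58/94.8 = -0.491350
a = ȳ − b·x̄ = 3.88 − (-0.491350)·17.2 = 12.331224
ŷ(8) = a + b·8 = 12.331224 + (-0.491350)·8 = 8.400422

8.4004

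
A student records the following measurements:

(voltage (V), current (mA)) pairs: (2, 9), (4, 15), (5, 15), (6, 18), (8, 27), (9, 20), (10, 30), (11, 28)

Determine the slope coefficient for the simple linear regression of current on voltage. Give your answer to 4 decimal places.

n = 8, Σx = 55, Σy = 162, Σxy = 1265, Σx² = 447
Sxx = Σx² − (Σx)²/n = 447 − 378.125 = 68.875
Sxy = Σxy − (Σx)(Σy)/n = 1265 − 1113.75 = 151.25
b = Sxy/Sxx = 151.25/68.875 = 2.196007

2.1960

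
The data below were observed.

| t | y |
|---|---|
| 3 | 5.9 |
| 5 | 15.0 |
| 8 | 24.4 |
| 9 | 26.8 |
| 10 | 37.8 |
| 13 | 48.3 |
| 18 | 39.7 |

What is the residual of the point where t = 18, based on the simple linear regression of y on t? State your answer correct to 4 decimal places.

-10.5382

n = 7, Σx = 66, Σy = 197.9, Σxy = 2249.6, Σx² = 772
Sxx = Σx² − (Σx)²/n = 772 − 622.285714 = 149.714286
Sxy = Σxy − (Σx)(Σy)/n = 2249.6 − 1865.914286 = 383.685714
b = Sxy/Sxx = 383.685714/149.714286 = 2.562786
a = ȳ − b·x̄ = 28.271429 − 2.562786·9.428571 = 4.108015
ŷ(18) = 4.108015 + 2.562786·18 = 50.238168
residual = y − ŷ = 39.7 − 50.238168 = -10.538168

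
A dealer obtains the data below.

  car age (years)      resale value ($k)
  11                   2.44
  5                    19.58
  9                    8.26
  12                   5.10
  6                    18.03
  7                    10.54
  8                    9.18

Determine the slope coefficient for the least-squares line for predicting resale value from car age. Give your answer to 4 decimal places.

n = 7, Σx = 58, Σy = 73.13, Σxy = 515.68, Σx² = 520
Sxx = Σx² − (Σx)²/n = 520 − 480.571429 = 39.428571
Sxy = Σxy − (Σx)(Σy)/n = 515.68 − 605.934286 = -90.254286
b = Sxy/Sxx = -90.254286/39.428571 = -2.289058

-2.2891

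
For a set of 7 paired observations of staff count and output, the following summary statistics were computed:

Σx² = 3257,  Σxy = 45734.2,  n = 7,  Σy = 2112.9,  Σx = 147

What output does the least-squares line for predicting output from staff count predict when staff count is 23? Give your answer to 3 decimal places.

317.882

Sxx = Σx² − (Σx)²/n = 3257 − 3087 = 170
Sxy = Σxy − (Σx)(Σy)/n = 45734.2 − 44370.9 = 1363.3
b = Sxy/Sxx = 1363.3/170 = 8.019412
a = ȳ − b·x̄ = 301.842857 − 8.019412·21 = 133.435210
ŷ(23) = a + b·23 = 133.435210 + 8.019412·23 = 317.881681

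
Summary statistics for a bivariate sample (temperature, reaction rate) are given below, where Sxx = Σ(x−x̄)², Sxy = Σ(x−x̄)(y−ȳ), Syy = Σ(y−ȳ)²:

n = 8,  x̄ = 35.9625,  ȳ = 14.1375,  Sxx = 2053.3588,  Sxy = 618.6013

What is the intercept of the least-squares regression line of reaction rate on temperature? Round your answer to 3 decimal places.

3.303

b = Sxy/Sxx = 618.6013/2053.3588 = 0.301263
a = ȳ − b·x̄ = 14.1375 − 0.301263·35.9625 = 3.303325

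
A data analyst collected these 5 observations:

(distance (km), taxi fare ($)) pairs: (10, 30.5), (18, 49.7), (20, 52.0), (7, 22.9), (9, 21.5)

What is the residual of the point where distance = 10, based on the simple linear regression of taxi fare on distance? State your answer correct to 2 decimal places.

2.10

n = 5, Σx = 64, Σy = 176.6, Σxy = 2593.4, Σx² = 954
Sxx = Σx² − (Σx)²/n = 954 − 819.2 = 134.8
Sxy = Σxy − (Σx)(Σy)/n = 2593.4 − 2260.48 = 332.92
b = Sxy/Sxx = 332.92/134.8 = 2.469733
a = ȳ − b·x̄ = 35.32 − 2.469733·12.8 = 3.707418
ŷ(10) = 3.707418 + 2.469733·10 = 28.404748
residual = y − ŷ = 30.5 − 28.404748 = 2.095252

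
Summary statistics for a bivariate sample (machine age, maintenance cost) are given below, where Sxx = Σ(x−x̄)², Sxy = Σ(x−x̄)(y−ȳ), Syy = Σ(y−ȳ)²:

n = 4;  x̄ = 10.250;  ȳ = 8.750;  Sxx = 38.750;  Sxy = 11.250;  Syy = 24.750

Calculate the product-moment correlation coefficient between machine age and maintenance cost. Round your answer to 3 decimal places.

r = Sxy/√(Sxx·Syy) = 11.25/√(959.0625) = 11.25/30.968734 = 0.363270

0.363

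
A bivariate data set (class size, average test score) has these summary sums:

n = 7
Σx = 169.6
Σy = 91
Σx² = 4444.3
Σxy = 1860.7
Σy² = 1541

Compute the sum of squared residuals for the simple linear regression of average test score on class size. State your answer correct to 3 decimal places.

Sxx = Σx² − (Σx)²/n = 4444.3 − 4109.165714 = 335.134286
Sxy = Σxy − (Σx)(Σy)/n = 1860.7 − 2204.8 = -344.1
Syy = Σy² − (Σy)²/n = 1541 − 1183 = 358
b = Sxy/Sxx = -344.1/335.134286 = -1.026753
SSE = Syy − b·Sxy = 358 − (-1.026753)·(-344.1) = 4.694430

4.694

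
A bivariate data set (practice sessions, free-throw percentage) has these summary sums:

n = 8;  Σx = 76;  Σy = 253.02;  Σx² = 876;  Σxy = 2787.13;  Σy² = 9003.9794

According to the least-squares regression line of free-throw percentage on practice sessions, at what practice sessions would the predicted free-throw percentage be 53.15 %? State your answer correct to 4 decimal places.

18.1440

Sxx = Σx² − (Σx)²/n = 876 − 722 = 154
Sxy = Σxy − (Σx)(Σy)/n = 2787.13 − 2403.69 = 383.44
b = Sxy/Sxx = 383.44/154 = 2.489870
a = ȳ − b·x̄ = 31.6275 − 2.489870·9.5 = 7.973734
Set a + b·x = 53.15: x = (53.15 − 7.973734) / 2.489870 = 18.144025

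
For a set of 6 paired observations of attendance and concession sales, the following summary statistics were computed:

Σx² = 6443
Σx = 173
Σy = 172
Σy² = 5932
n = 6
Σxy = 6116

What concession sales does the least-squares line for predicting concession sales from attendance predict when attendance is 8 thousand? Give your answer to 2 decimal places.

Sxx = Σx² − (Σx)²/n = 6443 − 4988.166667 = 1454.833333
Sxy = Σxy − (Σx)(Σy)/n = 6116 − 4959.333333 = 1156.666667
b = Sxy/Sxx = 1156.666667/1454.833333 = 0.795051
a = ȳ − b·x̄ = 28.666667 − 0.795051·28.833333 = 5.742697
ŷ(8) = a + b·8 = 5.742697 + 0.795051·8 = 12.103105

12.10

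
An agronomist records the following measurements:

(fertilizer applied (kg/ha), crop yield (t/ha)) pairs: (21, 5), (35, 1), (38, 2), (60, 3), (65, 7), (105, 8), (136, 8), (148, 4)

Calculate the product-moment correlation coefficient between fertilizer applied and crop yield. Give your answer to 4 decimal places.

n = 8, Σx = 608, Σy = 38, Σxy = 3371, Σx² = 62360, Σy² = 232
Sxx = Σx² − (Σx)²/n = 62360 − 46208 = 16152
Sxy = Σxy − (Σx)(Σy)/n = 3371 − 2888 = 483
Syy = Σy² − (Σy)²/n = 232 − 180.5 = 51.5
r = Sxy/√(Sxx·Syy) = 483/√(831828) = 483/912.046051 = 0.529579

0.5296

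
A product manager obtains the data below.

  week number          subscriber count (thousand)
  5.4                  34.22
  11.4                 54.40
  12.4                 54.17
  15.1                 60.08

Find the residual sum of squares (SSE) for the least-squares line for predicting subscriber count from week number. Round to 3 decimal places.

11.493

n = 4, Σx = 44.3, Σy = 202.87, Σxy = 2383.864, Σx² = 540.89, Σy² = 10674.3637
Sxx = Σx² − (Σx)²/n = 540.89 − 490.6225 = 50.2675
Sxy = Σxy − (Σx)(Σy)/n = 2383.864 − 2246.78525 = 137.07875
Syy = Σy² − (Σy)²/n = 10674.3637 − 10289.059225 = 385.304475
b = Sxy/Sxx = 137.07875/50.2675 = 2.726986
SSE = Syy − b·Sxy = 385.304475 − 2.726986·137.07875 = 11.492694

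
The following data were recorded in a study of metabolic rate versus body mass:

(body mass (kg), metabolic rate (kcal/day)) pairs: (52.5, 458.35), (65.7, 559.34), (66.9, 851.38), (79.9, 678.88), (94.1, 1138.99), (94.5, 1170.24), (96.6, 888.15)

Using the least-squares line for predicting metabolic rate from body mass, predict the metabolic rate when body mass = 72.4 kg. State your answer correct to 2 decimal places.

n = 7, Σx = 550.2, Σy = 5745.33, Σxy = 475573.776, Σx² = 45048.98
Sxx = Σx² − (Σx)²/n = 45048.98 − 43245.72 = 1803.26
Sxy = Σxy − (Σx)(Σy)/n = 475573.776 − 451582.938 = 23990.838
b = Sxy/Sxx = 23990.838/1803.26 = 13.304148
a = ȳ − b·x̄ = 820.761429 − 13.304148·78.6 = -224.944608
ŷ(72.4) = a + b·72.4 = -224.944608 + 13.304148·72.4 = 738.275711

738.28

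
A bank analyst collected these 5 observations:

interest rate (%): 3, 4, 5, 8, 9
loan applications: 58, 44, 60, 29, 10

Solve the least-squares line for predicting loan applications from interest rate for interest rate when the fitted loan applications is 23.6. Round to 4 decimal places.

8.0956

n = 5, Σx = 29, Σy = 201, Σxy = 972, Σx² = 195
Sxx = Σx² − (Σx)²/n = 195 − 168.2 = 26.8
Sxy = Σxy − (Σx)(Σy)/n = 972 − 1165.8 = -193.8
b = Sxy/Sxx = -193.8/26.8 = -7.231343
a = ȳ − b·x̄ = 40.2 − (-7.231343)·5.8 = 82.141791
Set a + b·x = 23.6: x = (23.6 − 82.141791) / (-7.231343) = 8.095562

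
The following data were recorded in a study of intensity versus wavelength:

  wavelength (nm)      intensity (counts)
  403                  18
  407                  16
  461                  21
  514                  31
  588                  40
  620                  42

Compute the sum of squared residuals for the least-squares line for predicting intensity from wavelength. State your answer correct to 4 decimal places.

n = 6, Σx = 2993, Σy = 168, Σxy = 88941, Σx² = 1534919, Σy² = 5346
Sxx = Σx² − (Σx)²/n = 1534919 − 1493008.166667 = 41910.833333
Sxy = Σxy − (Σx)(Σy)/n = 88941 − 83804 = 5137
Syy = Σy² − (Σy)²/n = 5346 − 4704 = 642
b = Sxy/Sxx = 5137/41910.833333 = 0.122570
SSE = Syy − b·Sxy = 642 − 0.122570·5137 = 12.359239

12.3592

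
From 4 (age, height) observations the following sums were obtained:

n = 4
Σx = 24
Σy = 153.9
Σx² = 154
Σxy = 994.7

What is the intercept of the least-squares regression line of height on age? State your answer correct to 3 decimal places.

Sxx = Σx² − (Σx)²/n = 154 − 144 = 10
Sxy = Σxy − (Σx)(Σy)/n = 994.7 − 923.4 = 71.3
b = Sxy/Sxx = 71.3/10 = 7.13
a = ȳ − b·x̄ = 38.475 − 7.13·6 = -4.305

-4.305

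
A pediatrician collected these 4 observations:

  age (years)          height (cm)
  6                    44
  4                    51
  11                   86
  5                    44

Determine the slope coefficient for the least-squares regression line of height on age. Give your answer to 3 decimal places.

5.914

n = 4, Σx = 26, Σy = 225, Σxy = 1634, Σx² = 198
Sxx = Σx² − (Σx)²/n = 198 − 169 = 29
Sxy = Σxy − (Σx)(Σy)/n = 1634 − 1462.5 = 171.5
b = Sxy/Sxx = 171.5/29 = 5.913793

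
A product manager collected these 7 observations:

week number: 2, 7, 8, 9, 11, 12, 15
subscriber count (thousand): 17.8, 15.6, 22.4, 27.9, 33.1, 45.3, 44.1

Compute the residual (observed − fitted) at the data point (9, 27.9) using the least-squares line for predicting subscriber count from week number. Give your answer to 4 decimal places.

n = 7, Σx = 64, Σy = 206.2, Σxy = 2144.3, Σx² = 688
Sxx = Σx² − (Σx)²/n = 688 − 585.142857 = 102.857143
Sxy = Σxy − (Σx)(Σy)/n = 2144.3 − 1885.257143 = 259.042857
b = Sxy/Sxx = 259.042857/102.857143 = 2.518472
a = ȳ − b·x̄ = 29.457143 − 2.518472·9.142857 = 6.431111
ŷ(9) = 6.431111 + 2.518472·9 = 29.097361
residual = y − ŷ = 27.9 − 29.097361 = -1.197361

-1.1974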